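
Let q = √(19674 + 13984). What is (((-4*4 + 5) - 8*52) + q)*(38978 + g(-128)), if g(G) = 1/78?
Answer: -1298201695/78 + 3040285*√33658/78 ≈ -9.4927e+6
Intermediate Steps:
g(G) = 1/78
q = √33658 ≈ 183.46
(((-4*4 + 5) - 8*52) + q)*(38978 + g(-128)) = (((-4*4 + 5) - 8*52) + √33658)*(38978 + 1/78) = (((-16 + 5) - 416) + √33658)*(3040285/78) = ((-11 - 416) + √33658)*(3040285/78) = (-427 + √33658)*(3040285/78) = -1298201695/78 + 3040285*√33658/78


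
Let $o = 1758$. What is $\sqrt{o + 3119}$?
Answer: $\sqrt{4877} \approx 69.836$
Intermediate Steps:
$\sqrt{o + 3119} = \sqrt{1758 + 3119} = \sqrt{4877}$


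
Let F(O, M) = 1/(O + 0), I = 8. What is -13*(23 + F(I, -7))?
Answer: -2405/8 ≈ -300.63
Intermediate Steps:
F(O, M) = 1/O
-13*(23 + F(I, -7)) = -13*(23 + 1/8) = -13*185/8 = -2405/8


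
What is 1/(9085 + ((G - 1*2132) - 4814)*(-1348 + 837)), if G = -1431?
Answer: 1/4289732 ≈ 2.3311e-7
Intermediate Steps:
1/(9085 + ((G - 1*2132) - 4814)*(-1348 + 837)) = 1/(9085 + ((-1431 - 1*2132) - 4814)*(-1348 + 837)) = 1/(9085 + ((-1431 - 2132) - 4814)*(-511)) = 1/(9085 + (-3563 - 4814)*(-511)) = 1/(9085 - 8377*(-511)) = 1/(9085 + 4280647) = 1/4289732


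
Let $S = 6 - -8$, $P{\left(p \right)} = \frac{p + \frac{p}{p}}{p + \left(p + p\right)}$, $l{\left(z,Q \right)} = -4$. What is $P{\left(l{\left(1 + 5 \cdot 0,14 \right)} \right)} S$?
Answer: $\frac{7}{2} \approx 3.5$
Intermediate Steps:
$P{\left(p \right)} = \frac{1 + p}{3 p}$ ($P{\left(p \right)} = \frac{p + 1}{p + 2 p} = \frac{1 + p}{3 p}$)
$S = 14$ ($S = 6 + 8 = 14$)
$P{\left(l{\left(1 + 5 \cdot 0,14 \right)} \right)} S = \frac{1 - 4}{3 \left(-4\right)} 14 = \frac{1}{3} \left(- \frac{1}{4}\right) \left(-3\right) 14 = \frac{1}{4} \cdot 14 = \frac{7}{2}$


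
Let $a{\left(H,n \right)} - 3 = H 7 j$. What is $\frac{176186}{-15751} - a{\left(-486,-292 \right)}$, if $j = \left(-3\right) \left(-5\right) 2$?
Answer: $\frac{1607323621}{15751} \approx 1.0205 \cdot 10^{5}$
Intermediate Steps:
$j = 30$ ($j = 15 \cdot 2 = 30$)
$a{\left(H,n \right)} = 3 + 210 H$ ($a{\left(H,n \right)} = 3 + H 7 \cdot 30 = 3 + 7 H 30 = 3 + 210 H$)
$\frac{176186}{-15751} - a{\left(-486,-292 \right)} = \frac{176186}{-15751} - \left(3 + 210 \left(-486\right)\right) = 176186 \left(- \frac{1}{15751}\right) - \left(3 - 102060\right) = - \frac{176186}{15751} - -102057 = - \frac{176186}{15751} + 102057 = \frac{1607323621}{15751}$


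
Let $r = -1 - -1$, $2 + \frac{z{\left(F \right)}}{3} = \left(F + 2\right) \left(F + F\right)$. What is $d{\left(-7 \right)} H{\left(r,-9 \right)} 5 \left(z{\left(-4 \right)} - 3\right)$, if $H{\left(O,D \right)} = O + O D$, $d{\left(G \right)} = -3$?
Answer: $0$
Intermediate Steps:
$z{\left(F \right)} = -6 + 6 F \left(2 + F\right)$ ($z{\left(F \right)} = -6 + 3 \left(F + 2\right) \left(F + F\right) = -6 + 3 \left(2 + F\right) 2 F = -6 + 3 \cdot 2 F \left(2 + F\right) = -6 + 6 F \left(2 + F\right)$)
$r = 0$ ($r = -1 + 1 = 0$)
$H{\left(O,D \right)} = O + D O$
$d{\left(-7 \right)} H{\left(r,-9 \right)} 5 \left(z{\left(-4 \right)} - 3\right) = - 3 \cdot 0 \left(1 - 9\right) 5 \left(\left(-6 + 6 \left(-4\right)^{2} + 12 \left(-4\right)\right) - 3\right) = - 3 \cdot 0 \left(-8\right) 5 \left(\left(-6 + 6 \cdot 16 - 48\right) - 3\right) = \left(-3\right) 0 \cdot 5 \left(\left(-6 + 96 - 48\right) - 3\right) = 0 \cdot 5 \left(42 - 3\right) = 0 \cdot 5 \cdot 39 = 0 \cdot 195 = 0$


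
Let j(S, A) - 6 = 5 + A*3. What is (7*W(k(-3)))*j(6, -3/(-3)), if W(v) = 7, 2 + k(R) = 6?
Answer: 686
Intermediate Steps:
k(R) = 4 (k(R) = -2 + 6 = 4)
j(S, A) = 11 + 3*A (j(S, A) = 6 + (5 + A*3) = 6 + (5 + 3*A) = 11 + 3*A)
(7*W(k(-3)))*j(6, -3/(-3)) = (7*7)*(11 + 3*(-3/(-3))) = 49*(11 + 3*(-3*(-⅓))) = 49*(11 + 3*1) = 49*(11 + 3) = 49*14 = 686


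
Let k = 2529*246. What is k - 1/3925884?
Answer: 2442425916455/3925884 ≈ 6.2213e+5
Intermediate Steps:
k = 622134
k - 1/3925884 = 622134 - 1/3925884 = 2442425916455/3925884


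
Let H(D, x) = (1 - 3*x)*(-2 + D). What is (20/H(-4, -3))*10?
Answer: -10/3 ≈ -3.3333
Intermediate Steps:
(20/H(-4, -3))*10 = (20/(-2 - 4 + 6*(-3) - 3*(-4)*(-3)))*10 = (20/(-2 - 4 - 18 - 36))*10 = (20/(-60))*10 = (20*(-1/60))*10 = -⅓*10 = -10/3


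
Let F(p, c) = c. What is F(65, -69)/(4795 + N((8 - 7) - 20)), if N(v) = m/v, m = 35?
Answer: -1311/91070 ≈ -0.014396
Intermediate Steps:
N(v) = 35/v
F(65, -69)/(4795 + N((8 - 7) - 20)) = -69/(4795 + 35/((8 - 7) - 20)) = -69/(4795 + 35/(1 - 20)) = -69/(4795 + 35/(-19)) = -69/(4795 + 35*(-1/19)) = -69/(4795 - 35/19) = -69/91070/19 = -69*19/91070 = -1311/91070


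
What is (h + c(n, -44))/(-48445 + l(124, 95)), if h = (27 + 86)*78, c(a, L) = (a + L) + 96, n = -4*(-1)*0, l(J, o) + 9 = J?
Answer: -4433/24165 ≈ -0.18345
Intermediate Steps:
l(J, o) = -9 + J
n = 0 (n = 4*0 = 0)
c(a, L) = 96 + L + a (c(a, L) = (L + a) + 96 = 96 + L + a)
h = 8814 (h = 113*78 = 8814)
(h + c(n, -44))/(-48445 + l(124, 95)) = (8814 + (96 - 44 + 0))/(-48445 + (-9 + 124)) = (8814 + 52)/(-48445 + 115) = 8866/(-48330) = 8866*(-1/48330) = -4433/24165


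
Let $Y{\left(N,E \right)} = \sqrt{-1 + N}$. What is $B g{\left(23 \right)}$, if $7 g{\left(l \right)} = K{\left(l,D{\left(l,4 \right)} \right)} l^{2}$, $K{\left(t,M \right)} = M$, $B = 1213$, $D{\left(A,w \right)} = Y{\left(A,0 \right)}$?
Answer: $\frac{641677 \sqrt{22}}{7} \approx 4.2996 \cdot 10^{5}$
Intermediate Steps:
$D{\left(A,w \right)} = \sqrt{-1 + A}$
$g{\left(l \right)} = \frac{l^{2} \sqrt{-1 + l}}{7}$ ($g{\left(l \right)} = \frac{\sqrt{-1 + l} l^{2}}{7} = \frac{l^{2} \sqrt{-1 + l}}{7}$)
$B g{\left(23 \right)} = 1213 \frac{23^{2} \sqrt{-1 + 23}}{7} = 1213 \cdot \frac{1}{7} \cdot 529 \sqrt{22} = 1213 \frac{529 \sqrt{22}}{7} = \frac{641677 \sqrt{22}}{7}$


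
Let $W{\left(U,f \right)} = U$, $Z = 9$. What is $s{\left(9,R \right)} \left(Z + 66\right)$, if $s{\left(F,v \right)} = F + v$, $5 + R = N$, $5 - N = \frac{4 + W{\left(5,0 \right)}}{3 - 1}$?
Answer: $\frac{675}{2} \approx 337.5$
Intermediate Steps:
$N = \frac{1}{2}$ ($N = 5 - \frac{4 + 5}{3 - 1} = 5 - \frac{9}{2} = \frac{1}{2} \approx 0.5$)
$R = - \frac{9}{2}$ ($R = -5 + \frac{1}{2} = - \frac{9}{2} \approx -4.5$)
$s{\left(9,R \right)} \left(Z + 66\right) = \left(9 - \frac{9}{2}\right) \left(9 + 66\right) = \frac{9}{2} \cdot 75 = \frac{675}{2}$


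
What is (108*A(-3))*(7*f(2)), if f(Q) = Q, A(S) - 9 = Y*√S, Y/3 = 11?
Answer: 13608 + 49896*I*√3 ≈ 13608.0 + 86422.0*I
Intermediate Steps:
Y = 33 (Y = 3*11 = 33)
A(S) = 9 + 33*√S
(108*A(-3))*(7*f(2)) = (108*(9 + 33*√(-3)))*(7*2) = (108*(9 + 33*(I*√3)))*14 = (108*(9 + 33*I*√3))*14 = (972 + 3564*I*√3)*14 = 13608 + 49896*I*√3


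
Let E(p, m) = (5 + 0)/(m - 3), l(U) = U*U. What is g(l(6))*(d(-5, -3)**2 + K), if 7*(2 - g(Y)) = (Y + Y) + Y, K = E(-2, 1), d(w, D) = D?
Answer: -611/7 ≈ -87.286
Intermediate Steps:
l(U) = U**2
E(p, m) = 5/(-3 + m)
K = -5/2 (K = 5/(-3 + 1) = 5/(-2) = 5*(-1/2) = -5/2 ≈ -2.5000)
g(Y) = 2 - 3*Y/7 (g(Y) = 2 - ((Y + Y) + Y)/7 = 2 - (2*Y + Y)/7 = 2 - 3*Y/7)
g(l(6))*(d(-5, -3)**2 + K) = (2 - 3/7*6**2)*((-3)**2 - 5/2) = (2 - 3/7*36)*(9 - 5/2) = (2 - 108/7)*(13/2) = -94/7*13/2 = -611/7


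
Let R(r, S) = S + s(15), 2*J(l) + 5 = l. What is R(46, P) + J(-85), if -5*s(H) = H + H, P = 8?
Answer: -43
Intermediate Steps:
J(l) = -5/2 + l/2
s(H) = -2*H/5 (s(H) = -(H + H)/5 = -2*H/5)
R(r, S) = -6 + S (R(r, S) = S - 2/5*15 = S - 6 = -6 + S)
R(46, P) + J(-85) = (-6 + 8) + (-5/2 + (1/2)*(-85)) = 2 + (-5/2 - 85/2) = 2 - 45 = -43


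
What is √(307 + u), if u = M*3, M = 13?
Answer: √346 ≈ 18.601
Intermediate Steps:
u = 39 (u = 13*3 = 39)
√(307 + u) = √(307 + 39) = √346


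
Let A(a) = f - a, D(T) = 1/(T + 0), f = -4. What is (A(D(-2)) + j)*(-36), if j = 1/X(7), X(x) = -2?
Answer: 144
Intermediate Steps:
D(T) = 1/T
A(a) = -4 - a
j = -½ (j = 1/(-2) = -½ ≈ -0.50000)
(A(D(-2)) + j)*(-36) = ((-4 - 1/(-2)) - ½)*(-36) = ((-4 - 1*(-½)) - ½)*(-36) = ((-4 + ½) - ½)*(-36) = (-7/2 - ½)*(-36) = -4*(-36) = 144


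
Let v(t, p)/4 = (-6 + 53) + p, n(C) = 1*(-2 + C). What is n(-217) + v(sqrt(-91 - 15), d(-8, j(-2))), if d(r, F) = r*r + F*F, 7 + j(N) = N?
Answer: 549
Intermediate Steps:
j(N) = -7 + N
n(C) = -2 + C
d(r, F) = F**2 + r**2 (d(r, F) = r**2 + F**2 = F**2 + r**2)
v(t, p) = 188 + 4*p (v(t, p) = 4*((-6 + 53) + p) = 4*(47 + p) = 188 + 4*p)
n(-217) + v(sqrt(-91 - 15), d(-8, j(-2))) = (-2 - 217) + (188 + 4*((-7 - 2)**2 + (-8)**2)) = -219 + (188 + 4*((-9)**2 + 64)) = -219 + (188 + 4*(81 + 64)) = -219 + (188 + 4*145) = -219 + (188 + 580) = -219 + 768 = 549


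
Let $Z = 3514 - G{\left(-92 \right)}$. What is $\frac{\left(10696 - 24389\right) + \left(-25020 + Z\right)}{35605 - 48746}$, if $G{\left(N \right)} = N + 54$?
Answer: $\frac{35161}{13141} \approx 2.6757$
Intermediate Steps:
$G{\left(N \right)} = 54 + N$
$Z = 3552$ ($Z = 3514 - \left(54 - 92\right) = 3514 - -38 = 3514 + 38 = 3552$)
$\frac{\left(10696 - 24389\right) + \left(-25020 + Z\right)}{35605 - 48746} = \frac{\left(10696 - 24389\right) + \left(-25020 + 3552\right)}{35605 - 48746} = \frac{\left(10696 - 24389\right) - 21468}{-13141} = \left(-13693 - 21468\right) \left(- \frac{1}{13141}\right) = \left(-35161\right) \left(- \frac{1}{13141}\right) = \frac{35161}{13141}$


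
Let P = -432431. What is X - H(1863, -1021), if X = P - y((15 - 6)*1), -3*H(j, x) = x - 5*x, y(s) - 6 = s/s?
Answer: -1293230/3 ≈ -4.3108e+5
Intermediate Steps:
y(s) = 7 (y(s) = 6 + s/s = 6 + 1 = 7)
H(j, x) = 4*x/3 (H(j, x) = -(x - 5*x)/3 = -(-4)*x/3 = 4*x/3)
X = -432438 (X = -432431 - 1*7 = -432431 - 7 = -432438)
X - H(1863, -1021) = -432438 - 4*(-1021)/3 = -432438 - 1*(-4084/3) = -432438 + 4084/3 = -1293230/3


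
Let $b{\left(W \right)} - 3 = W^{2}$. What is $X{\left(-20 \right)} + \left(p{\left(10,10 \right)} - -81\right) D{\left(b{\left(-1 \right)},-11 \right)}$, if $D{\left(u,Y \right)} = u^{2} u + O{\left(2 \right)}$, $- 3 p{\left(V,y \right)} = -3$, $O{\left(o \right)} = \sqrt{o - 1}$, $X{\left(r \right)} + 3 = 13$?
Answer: $5340$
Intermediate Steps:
$X{\left(r \right)} = 10$ ($X{\left(r \right)} = -3 + 13 = 10$)
$O{\left(o \right)} = \sqrt{-1 + o}$
$p{\left(V,y \right)} = 1$ ($p{\left(V,y \right)} = \left(- \frac{1}{3}\right) \left(-3\right) = 1$)
$b{\left(W \right)} = 3 + W^{2}$
$D{\left(u,Y \right)} = 1 + u^{3}$ ($D{\left(u,Y \right)} = u^{2} u + \sqrt{-1 + 2} = u^{3} + \sqrt{1} = u^{3} + 1 = 1 + u^{3}$)
$X{\left(-20 \right)} + \left(p{\left(10,10 \right)} - -81\right) D{\left(b{\left(-1 \right)},-11 \right)} = 10 + \left(1 - -81\right) \left(1 + \left(3 + \left(-1\right)^{2}\right)^{3}\right) = 10 + \left(1 + 81\right) \left(1 + \left(3 + 1\right)^{3}\right) = 10 + 82 \left(1 + 4^{3}\right) = 10 + 82 \left(1 + 64\right) = 10 + 82 \cdot 65 = 10 + 5330 = 5340$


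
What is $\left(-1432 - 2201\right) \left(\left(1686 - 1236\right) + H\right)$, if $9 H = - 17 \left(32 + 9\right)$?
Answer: $- \frac{4060483}{3} \approx -1.3535 \cdot 10^{6}$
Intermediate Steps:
$H = - \frac{697}{9}$ ($H = \frac{\left(-17\right) \left(32 + 9\right)}{9} = \frac{\left(-17\right) 41}{9} = \frac{1}{9} \left(-697\right) = - \frac{697}{9} \approx -77.444$)
$\left(-1432 - 2201\right) \left(\left(1686 - 1236\right) + H\right) = \left(-1432 - 2201\right) \left(\left(1686 - 1236\right) - \frac{697}{9}\right) = - 3633 \left(\left(1686 - 1236\right) - \frac{697}{9}\right) = - 3633 \left(450 - \frac{697}{9}\right) = \left(-3633\right) \frac{3353}{9} = - \frac{4060483}{3}$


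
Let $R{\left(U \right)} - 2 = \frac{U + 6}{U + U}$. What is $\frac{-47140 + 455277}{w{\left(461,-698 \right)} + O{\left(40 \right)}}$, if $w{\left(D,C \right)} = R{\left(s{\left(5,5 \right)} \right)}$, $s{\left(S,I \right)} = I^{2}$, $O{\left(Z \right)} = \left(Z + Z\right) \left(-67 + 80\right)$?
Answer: $\frac{20406850}{52131} \approx 391.45$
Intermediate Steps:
$O{\left(Z \right)} = 26 Z$ ($O{\left(Z \right)} = 2 Z 13 = 26 Z$)
$R{\left(U \right)} = 2 + \frac{6 + U}{2 U}$ ($R{\left(U \right)} = 2 + \frac{U + 6}{U + U} = 2 + \frac{6 + U}{2 U}$)
$w{\left(D,C \right)} = \frac{131}{50}$ ($w{\left(D,C \right)} = \frac{5}{2} + \frac{3}{5^{2}} = \frac{5}{2} + \frac{3}{25} = \frac{131}{50}$)
$\frac{-47140 + 455277}{w{\left(461,-698 \right)} + O{\left(40 \right)}} = \frac{-47140 + 455277}{\frac{131}{50} + 26 \cdot 40} = \frac{408137}{\frac{131}{50} + 1040} = \frac{408137}{\frac{52131}{50}} = 408137 \cdot \frac{50}{52131} = \frac{20406850}{52131}$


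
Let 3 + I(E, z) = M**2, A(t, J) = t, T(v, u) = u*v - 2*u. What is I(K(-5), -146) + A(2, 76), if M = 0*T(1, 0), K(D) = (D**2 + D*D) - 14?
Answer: -1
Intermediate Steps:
K(D) = -14 + 2*D**2 (K(D) = (D**2 + D**2) - 14 = 2*D**2 - 14 = -14 + 2*D**2)
T(v, u) = -2*u + u*v
M = 0 (M = 0*(0*(-2 + 1)) = 0*(0*(-1)) = 0*0 = 0)
I(E, z) = -3 (I(E, z) = -3 + 0**2 = -3 + 0 = -3)
I(K(-5), -146) + A(2, 76) = -3 + 2 = -1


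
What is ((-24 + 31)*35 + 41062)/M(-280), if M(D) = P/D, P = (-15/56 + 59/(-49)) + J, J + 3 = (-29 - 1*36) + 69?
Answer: 906771264/37 ≈ 2.4507e+7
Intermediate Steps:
J = 1 (J = -3 + ((-29 - 1*36) + 69) = -3 + ((-29 - 36) + 69) = -3 + (-65 + 69) = -3 + 4 = 1)
P = -185/392 (P = (-15/56 + 59/(-49)) + 1 = (-15*1/56 + 59*(-1/49)) + 1 = (-15/56 - 59/49) + 1 = -577/392 + 1 = -185/392 ≈ -0.47194)
M(D) = -185/(392*D)
((-24 + 31)*35 + 41062)/M(-280) = ((-24 + 31)*35 + 41062)/((-185/392/(-280))) = (7*35 + 41062)/((-185/392*(-1/280))) = (245 + 41062)/(37/21952) = 41307*(21952/37) = 906771264/37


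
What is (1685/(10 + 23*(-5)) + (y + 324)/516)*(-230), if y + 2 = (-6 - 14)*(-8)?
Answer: 3138925/903 ≈ 3476.1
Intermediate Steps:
y = 158 (y = -2 + (-6 - 14)*(-8) = -2 - 20*(-8) = -2 + 160 = 158)
(1685/(10 + 23*(-5)) + (y + 324)/516)*(-230) = (1685/(10 + 23*(-5)) + (158 + 324)/516)*(-230) = (1685/(10 - 115) + 482*(1/516))*(-230) = (1685/(-105) + 241/258)*(-230) = (1685*(-1/105) + 241/258)*(-230) = (-337/21 + 241/258)*(-230) = -27295/1806*(-230) = 3138925/903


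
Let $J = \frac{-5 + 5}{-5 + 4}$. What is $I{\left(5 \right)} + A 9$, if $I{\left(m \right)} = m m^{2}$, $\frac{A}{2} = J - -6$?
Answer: $233$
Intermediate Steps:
$J = 0$ ($J = \frac{0}{-1} = 0 \left(-1\right) = 0$)
$A = 12$ ($A = 2 \left(0 - -6\right) = 2 \left(0 + 6\right) = 2 \cdot 6 = 12$)
$I{\left(m \right)} = m^{3}$
$I{\left(5 \right)} + A 9 = 5^{3} + 12 \cdot 9 = 125 + 108 = 233$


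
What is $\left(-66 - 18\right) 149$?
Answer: $-12516$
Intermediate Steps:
$\left(-66 - 18\right) 149 = \left(-84\right) 149 = -12516$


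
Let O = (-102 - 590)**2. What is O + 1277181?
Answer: 1756045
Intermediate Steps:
O = 478864 (O = (-692)**2 = 478864)
O + 1277181 = 478864 + 1277181 = 1756045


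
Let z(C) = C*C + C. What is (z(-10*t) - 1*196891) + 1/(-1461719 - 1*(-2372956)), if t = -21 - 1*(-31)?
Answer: -170393117866/911237 ≈ -1.8699e+5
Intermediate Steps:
t = 10 (t = -21 + 31 = 10)
z(C) = C + C² (z(C) = C² + C = C + C²)
(z(-10*t) - 1*196891) + 1/(-1461719 - 1*(-2372956)) = ((-10*10)*(1 - 10*10) - 1*196891) + 1/(-1461719 - 1*(-2372956)) = (-100*(1 - 100) - 196891) + 1/(-1461719 + 2372956) = (-100*(-99) - 196891) + 1/911237 = (9900 - 196891) + 1/911237 = -186991 + 1/911237 = -170393117866/911237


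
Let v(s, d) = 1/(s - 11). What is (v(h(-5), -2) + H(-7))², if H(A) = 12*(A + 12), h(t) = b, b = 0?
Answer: 434281/121 ≈ 3589.1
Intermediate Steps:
h(t) = 0
v(s, d) = 1/(-11 + s)
H(A) = 144 + 12*A (H(A) = 12*(12 + A) = 144 + 12*A)
(v(h(-5), -2) + H(-7))² = (1/(-11 + 0) + (144 + 12*(-7)))² = (1/(-11) + (144 - 84))² = (-1/11 + 60)² = (659/11)² = 434281/121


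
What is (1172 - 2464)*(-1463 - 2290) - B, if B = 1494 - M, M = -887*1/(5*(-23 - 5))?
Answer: 678634367/140 ≈ 4.8474e+6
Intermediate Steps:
M = 887/140 (M = -887/(5*(-28)) = -887/(-140) = -887*(-1/140) = 887/140 ≈ 6.3357)
B = 208273/140 (B = 1494 - 1*887/140 = 1494 - 887/140 = 208273/140 ≈ 1487.7)
(1172 - 2464)*(-1463 - 2290) - B = (1172 - 2464)*(-1463 - 2290) - 1*208273/140 = -1292*(-3753) - 208273/140 = 4848876 - 208273/140 = 678634367/140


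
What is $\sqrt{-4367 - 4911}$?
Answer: $i \sqrt{9278} \approx 96.322 i$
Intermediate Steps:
$\sqrt{-4367 - 4911} = \sqrt{-9278} = i \sqrt{9278}$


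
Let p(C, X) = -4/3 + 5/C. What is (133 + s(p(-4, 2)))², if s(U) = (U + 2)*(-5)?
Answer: 2660161/144 ≈ 18473.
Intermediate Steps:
p(C, X) = -4/3 + 5/C (p(C, X) = -4*⅓ + 5/C = -4/3 + 5/C)
s(U) = -10 - 5*U (s(U) = (2 + U)*(-5) = -10 - 5*U)
(133 + s(p(-4, 2)))² = (133 + (-10 - 5*(-4/3 + 5/(-4))))² = (133 + (-10 - 5*(-4/3 + 5*(-¼))))² = (133 + (-10 - 5*(-4/3 - 5/4)))² = (133 + (-10 - 5*(-31/12)))² = (133 + (-10 + 155/12))² = (133 + 35/12)² = (1631/12)² = 2660161/144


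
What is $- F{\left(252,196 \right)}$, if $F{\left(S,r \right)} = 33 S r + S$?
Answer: $-1630188$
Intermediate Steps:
$F{\left(S,r \right)} = S + 33 S r$ ($F{\left(S,r \right)} = 33 S r + S = S + 33 S r$)
$- F{\left(252,196 \right)} = - 252 \left(1 + 33 \cdot 196\right) = - 252 \left(1 + 6468\right) = - 252 \cdot 6469 = \left(-1\right) 1630188 = -1630188$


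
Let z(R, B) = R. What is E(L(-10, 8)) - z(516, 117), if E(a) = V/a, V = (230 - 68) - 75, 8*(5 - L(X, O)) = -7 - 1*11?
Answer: -504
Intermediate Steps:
L(X, O) = 29/4 (L(X, O) = 5 - (-7 - 1*11)/8 = 5 - (-7 - 11)/8 = 5 - ⅛*(-18) = 5 + 9/4 = 29/4)
V = 87 (V = 162 - 75 = 87)
E(a) = 87/a
E(L(-10, 8)) - z(516, 117) = 87/(29/4) - 1*516 = 87*(4/29) - 516 = 12 - 516 = -504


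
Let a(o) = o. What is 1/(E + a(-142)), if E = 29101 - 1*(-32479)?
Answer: 1/61438 ≈ 1.6277e-5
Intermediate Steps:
E = 61580 (E = 29101 + 32479 = 61580)
1/(E + a(-142)) = 1/(61580 - 142) = 1/61438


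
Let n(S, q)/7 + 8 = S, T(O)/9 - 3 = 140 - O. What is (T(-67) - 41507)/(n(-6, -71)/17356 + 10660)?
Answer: -343796326/92507431 ≈ -3.7164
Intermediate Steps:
T(O) = 1287 - 9*O (T(O) = 27 + 9*(140 - O) = 27 + (1260 - 9*O) = 1287 - 9*O)
n(S, q) = -56 + 7*S
(T(-67) - 41507)/(n(-6, -71)/17356 + 10660) = ((1287 - 9*(-67)) - 41507)/((-56 + 7*(-6))/17356 + 10660) = ((1287 + 603) - 41507)/((-56 - 42)*(1/17356) + 10660) = (1890 - 41507)/(-98*1/17356 + 10660) = -39617/(-49/8678 + 10660) = -39617/92507431/8678 = -39617*8678/92507431 = -343796326/92507431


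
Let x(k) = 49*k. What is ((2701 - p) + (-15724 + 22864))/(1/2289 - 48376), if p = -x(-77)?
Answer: -13889652/110732663 ≈ -0.12543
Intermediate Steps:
p = 3773 (p = -49*(-77) = -1*(-3773) = 3773)
((2701 - p) + (-15724 + 22864))/(1/2289 - 48376) = ((2701 - 1*3773) + (-15724 + 22864))/(1/2289 - 48376) = ((2701 - 3773) + 7140)/(1/2289 - 48376) = (-1072 + 7140)/(-110732663/2289) = 6068*(-2289/110732663) = -13889652/110732663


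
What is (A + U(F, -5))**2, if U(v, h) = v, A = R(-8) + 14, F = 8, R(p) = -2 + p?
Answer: 144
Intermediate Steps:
A = 4 (A = (-2 - 8) + 14 = -10 + 14 = 4)
(A + U(F, -5))**2 = (4 + 8)**2 = 12**2 = 144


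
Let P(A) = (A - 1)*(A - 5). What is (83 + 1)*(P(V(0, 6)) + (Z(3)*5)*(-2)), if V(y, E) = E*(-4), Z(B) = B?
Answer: 58380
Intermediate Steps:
V(y, E) = -4*E
P(A) = (-1 + A)*(-5 + A)
(83 + 1)*(P(V(0, 6)) + (Z(3)*5)*(-2)) = (83 + 1)*((5 + (-4*6)**2 - (-24)*6) + (3*5)*(-2)) = 84*((5 + (-24)**2 - 6*(-24)) + 15*(-2)) = 84*((5 + 576 + 144) - 30) = 84*(725 - 30) = 84*695 = 58380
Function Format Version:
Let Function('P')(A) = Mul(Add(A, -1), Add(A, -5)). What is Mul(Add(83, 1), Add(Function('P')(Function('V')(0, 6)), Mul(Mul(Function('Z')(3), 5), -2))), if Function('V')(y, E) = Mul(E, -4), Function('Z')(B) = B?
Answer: 58380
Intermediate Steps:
Function('V')(y, E) = Mul(-4, E)
Function('P')(A) = Mul(Add(-1, A), Add(-5, A))
Mul(Add(83, 1), Add(Function('P')(Function('V')(0, 6)), Mul(Mul(Function('Z')(3), 5), -2))) = Mul(Add(83, 1), Add(Add(5, Pow(Mul(-4, 6), 2), Mul(-6, Mul(-4, 6))), Mul(Mul(3, 5), -2))) = Mul(84, Add(Add(5, Pow(-24, 2), Mul(-6, -24)), Mul(15, -2))) = Mul(84, Add(Add(5, 576, 144), -30)) = Mul(84, Add(725, -30)) = Mul(84, 695) = 58380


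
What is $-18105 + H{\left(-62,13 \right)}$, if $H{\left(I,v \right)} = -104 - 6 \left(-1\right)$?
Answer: $-18203$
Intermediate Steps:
$H{\left(I,v \right)} = -98$ ($H{\left(I,v \right)} = -104 - -6 = -104 + 6 = -98$)
$-18105 + H{\left(-62,13 \right)} = -18105 - 98 = -18203$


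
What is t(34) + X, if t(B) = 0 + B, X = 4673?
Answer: 4707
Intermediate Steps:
t(B) = B
t(34) + X = 34 + 4673 = 4707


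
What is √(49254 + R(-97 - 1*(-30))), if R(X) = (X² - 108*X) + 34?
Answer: √61013 ≈ 247.01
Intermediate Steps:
R(X) = 34 + X² - 108*X
√(49254 + R(-97 - 1*(-30))) = √(49254 + (34 + (-97 - 1*(-30))² - 108*(-97 - 1*(-30)))) = √(49254 + (34 + (-97 + 30)² - 108*(-97 + 30))) = √(49254 + (34 + (-67)² - 108*(-67))) = √(49254 + (34 + 4489 + 7236)) = √(49254 + 11759) = √61013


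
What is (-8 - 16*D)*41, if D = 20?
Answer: -13448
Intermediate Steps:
(-8 - 16*D)*41 = (-8 - 16*20)*41 = (-8 - 320)*41 = -328*41 = -13448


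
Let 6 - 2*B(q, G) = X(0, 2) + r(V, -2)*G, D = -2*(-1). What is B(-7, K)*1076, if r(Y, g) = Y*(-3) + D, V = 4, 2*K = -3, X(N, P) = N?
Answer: -4842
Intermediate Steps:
D = 2 (D = -1*(-2) = 2)
K = -3/2 (K = (1/2)*(-3) = -3/2 ≈ -1.5000)
r(Y, g) = 2 - 3*Y (r(Y, g) = Y*(-3) + 2 = -3*Y + 2 = 2 - 3*Y)
B(q, G) = 3 + 5*G (B(q, G) = 3 - (0 + (2 - 3*4)*G)/2 = 3 - (0 + (2 - 12)*G)/2 = 3 - (0 - 10*G)/2 = 3 - (-5)*G = 3 + 5*G)
B(-7, K)*1076 = (3 + 5*(-3/2))*1076 = (3 - 15/2)*1076 = -9/2*1076 = -4842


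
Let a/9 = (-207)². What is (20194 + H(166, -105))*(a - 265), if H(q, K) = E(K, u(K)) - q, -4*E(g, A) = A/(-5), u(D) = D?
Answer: 7716287304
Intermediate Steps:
E(g, A) = A/20 (E(g, A) = -A/(4*(-5)) = -A*(-1)/(4*5) = -(-1)*A/20 = A/20)
H(q, K) = -q + K/20 (H(q, K) = K/20 - q = -q + K/20)
a = 385641 (a = 9*(-207)² = 9*42849 = 385641)
(20194 + H(166, -105))*(a - 265) = (20194 + (-1*166 + (1/20)*(-105)))*(385641 - 265) = (20194 + (-166 - 21/4))*385376 = (20194 - 685/4)*385376 = (80091/4)*385376 = 7716287304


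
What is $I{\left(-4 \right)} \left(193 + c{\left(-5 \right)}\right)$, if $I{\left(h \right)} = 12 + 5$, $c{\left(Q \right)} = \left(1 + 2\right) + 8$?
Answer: $3468$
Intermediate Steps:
$c{\left(Q \right)} = 11$ ($c{\left(Q \right)} = 3 + 8 = 11$)
$I{\left(h \right)} = 17$
$I{\left(-4 \right)} \left(193 + c{\left(-5 \right)}\right) = 17 \left(193 + 11\right) = 17 \cdot 204 = 3468$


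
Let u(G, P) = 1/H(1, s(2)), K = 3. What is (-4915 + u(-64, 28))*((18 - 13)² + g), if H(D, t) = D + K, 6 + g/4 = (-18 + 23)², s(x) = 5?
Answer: -1985559/4 ≈ -4.9639e+5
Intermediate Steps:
g = 76 (g = -24 + 4*(-18 + 23)² = -24 + 4*5² = -24 + 4*25 = -24 + 100 = 76)
H(D, t) = 3 + D (H(D, t) = D + 3 = 3 + D)
u(G, P) = ¼ (u(G, P) = 1/(3 + 1) = 1/4 = ¼)
(-4915 + u(-64, 28))*((18 - 13)² + g) = (-4915 + ¼)*((18 - 13)² + 76) = -19659*(5² + 76)/4 = -19659*(25 + 76)/4 = -19659/4*101 = -1985559/4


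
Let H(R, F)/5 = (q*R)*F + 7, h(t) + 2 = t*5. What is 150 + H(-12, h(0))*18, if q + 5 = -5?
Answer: -20820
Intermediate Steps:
h(t) = -2 + 5*t (h(t) = -2 + t*5 = -2 + 5*t)
q = -10 (q = -5 - 5 = -10)
H(R, F) = 35 - 50*F*R (H(R, F) = 5*((-10*R)*F + 7) = 5*(-10*F*R + 7) = 5*(7 - 10*F*R) = 35 - 50*F*R)
150 + H(-12, h(0))*18 = 150 + (35 - 50*(-2 + 5*0)*(-12))*18 = 150 + (35 - 50*(-2 + 0)*(-12))*18 = 150 + (35 - 50*(-2)*(-12))*18 = 150 + (35 - 1200)*18 = 150 - 1165*18 = 150 - 20970 = -20820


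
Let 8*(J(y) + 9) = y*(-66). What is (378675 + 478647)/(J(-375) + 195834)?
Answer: 1143096/265225 ≈ 4.3099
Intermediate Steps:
J(y) = -9 - 33*y/4 (J(y) = -9 + (y*(-66))/8 = -9 + (-66*y)/8 = -9 - 33*y/4)
(378675 + 478647)/(J(-375) + 195834) = (378675 + 478647)/((-9 - 33/4*(-375)) + 195834) = 857322/((-9 + 12375/4) + 195834) = 857322/(12339/4 + 195834) = 857322/(795675/4) = 857322*(4/795675) = 1143096/265225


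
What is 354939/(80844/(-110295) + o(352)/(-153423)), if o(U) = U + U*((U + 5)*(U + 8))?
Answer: -222451968314745/185262298876 ≈ -1200.7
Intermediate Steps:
o(U) = U + U*(5 + U)*(8 + U) (o(U) = U + U*((5 + U)*(8 + U)) = U + U*(5 + U)*(8 + U))
354939/(80844/(-110295) + o(352)/(-153423)) = 354939/(80844/(-110295) + (352*(41 + 352**2 + 13*352))/(-153423)) = 354939/(80844*(-1/110295) + (352*(41 + 123904 + 4576))*(-1/153423)) = 354939/(-26948/36765 + (352*128521)*(-1/153423)) = 354939/(-26948/36765 + 45239392*(-1/153423)) = 354939/(-26948/36765 - 45239392/153423) = 354939/(-185262298876/626732955) = 354939*(-626732955/185262298876) = -222451968314745/185262298876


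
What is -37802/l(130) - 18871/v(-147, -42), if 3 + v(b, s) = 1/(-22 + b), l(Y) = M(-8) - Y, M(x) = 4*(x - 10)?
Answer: 331710807/51308 ≈ 6465.1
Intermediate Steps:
M(x) = -40 + 4*x (M(x) = 4*(-10 + x) = -40 + 4*x)
l(Y) = -72 - Y (l(Y) = (-40 + 4*(-8)) - Y = (-40 - 32) - Y = -72 - Y)
v(b, s) = -3 + 1/(-22 + b)
-37802/l(130) - 18871/v(-147, -42) = -37802/(-72 - 1*130) - 18871*(-22 - 147)/(67 - 3*(-147)) = -37802/(-72 - 130) - 18871*(-169/(67 + 441)) = -37802/(-202) - 18871/((-1/169*508)) = -37802*(-1/202) - 18871/(-508/169) = 18901/101 - 18871*(-169/508) = 18901/101 + 3189199/508 = 331710807/51308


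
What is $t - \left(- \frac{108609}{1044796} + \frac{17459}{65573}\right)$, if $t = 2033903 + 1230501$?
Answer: $\frac{223645639150112225}{68510408108} \approx 3.2644 \cdot 10^{6}$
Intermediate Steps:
$t = 3264404$
$t - \left(- \frac{108609}{1044796} + \frac{17459}{65573}\right) = 3264404 - \left(- \frac{108609}{1044796} + \frac{17459}{65573}\right) = 3264404 - \frac{11119275407}{68510408108} = \frac{223645639150112225}{68510408108}$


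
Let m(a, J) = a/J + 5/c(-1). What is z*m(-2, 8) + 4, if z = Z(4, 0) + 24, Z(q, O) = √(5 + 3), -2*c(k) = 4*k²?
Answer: -62 - 11*√2/2 ≈ -69.778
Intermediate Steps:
c(k) = -2*k²
Z(q, O) = 2*√2 (Z(q, O) = √8 = 2*√2)
m(a, J) = -5/2 + a/J (m(a, J) = a/J + 5/((-2*(-1)²)) = a/J + 5/((-2*1)) = a/J + 5/(-2) = a/J + 5*(-½) = a/J - 5/2 = -5/2 + a/J)
z = 24 + 2*√2 (z = 2*√2 + 24 = 24 + 2*√2 ≈ 26.828)
z*m(-2, 8) + 4 = (24 + 2*√2)*(-5/2 - 2/8) + 4 = (24 + 2*√2)*(-5/2 - 2*⅛) + 4 = (24 + 2*√2)*(-5/2 - ¼) + 4 = (24 + 2*√2)*(-11/4) + 4 = (-66 - 11*√2/2) + 4 = -62 - 11*√2/2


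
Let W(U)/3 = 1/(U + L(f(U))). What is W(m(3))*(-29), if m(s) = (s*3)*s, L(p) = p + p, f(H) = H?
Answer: -29/27 ≈ -1.0741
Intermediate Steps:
L(p) = 2*p
m(s) = 3*s² (m(s) = (3*s)*s = 3*s²)
W(U) = 1/U (W(U) = 3/(U + 2*U) = 3/((3*U)) = 3*(1/(3*U)) = 1/U)
W(m(3))*(-29) = -29/(3*3²) = -29/(3*9) = -29/27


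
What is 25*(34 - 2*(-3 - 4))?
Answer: 1200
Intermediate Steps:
25*(34 - 2*(-3 - 4)) = 25*(34 - 2*(-7)) = 25*(34 + 14) = 25*48 = 1200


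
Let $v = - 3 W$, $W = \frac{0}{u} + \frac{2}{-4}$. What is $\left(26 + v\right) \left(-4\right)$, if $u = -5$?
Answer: $-110$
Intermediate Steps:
$W = - \frac{1}{2}$ ($W = \frac{0}{-5} + \frac{2}{-4} = 0 \left(- \frac{1}{5}\right) + 2 \left(- \frac{1}{4}\right) = 0 - \frac{1}{2} = - \frac{1}{2} \approx -0.5$)
$v = \frac{3}{2}$ ($v = \left(-3\right) \left(- \frac{1}{2}\right) = \frac{3}{2} \approx 1.5$)
$\left(26 + v\right) \left(-4\right) = \left(26 + \frac{3}{2}\right) \left(-4\right) = \frac{55}{2} \left(-4\right) = -110$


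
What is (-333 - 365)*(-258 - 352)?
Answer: 425780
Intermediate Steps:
(-333 - 365)*(-258 - 352) = -698*(-610) = 425780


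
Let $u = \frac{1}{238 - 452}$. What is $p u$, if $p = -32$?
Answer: $\frac{16}{107} \approx 0.14953$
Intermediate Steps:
$u = - \frac{1}{214}$ ($u = \frac{1}{238 - 452} = \frac{1}{-214} = - \frac{1}{214} \approx -0.0046729$)
$p u = \left(-32\right) \left(- \frac{1}{214}\right) = \frac{16}{107}$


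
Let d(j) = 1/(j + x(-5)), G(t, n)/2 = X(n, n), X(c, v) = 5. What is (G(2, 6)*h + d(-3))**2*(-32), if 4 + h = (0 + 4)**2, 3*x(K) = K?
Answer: -22498632/49 ≈ -4.5916e+5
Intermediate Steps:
x(K) = K/3
h = 12 (h = -4 + (0 + 4)**2 = -4 + 4**2 = -4 + 16 = 12)
G(t, n) = 10 (G(t, n) = 2*5 = 10)
d(j) = 1/(-5/3 + j) (d(j) = 1/(j + (1/3)*(-5)) = 1/(j - 5/3) = 1/(-5/3 + j))
(G(2, 6)*h + d(-3))**2*(-32) = (10*12 + 3/(-5 + 3*(-3)))**2*(-32) = (120 + 3/(-5 - 9))**2*(-32) = (120 + 3/(-14))**2*(-32) = (120 + 3*(-1/14))**2*(-32) = (120 - 3/14)**2*(-32) = (1677/14)**2*(-32) = (2812329/196)*(-32) = -22498632/49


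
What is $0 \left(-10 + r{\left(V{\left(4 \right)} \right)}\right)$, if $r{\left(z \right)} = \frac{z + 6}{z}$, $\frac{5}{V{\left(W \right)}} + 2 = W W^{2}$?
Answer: $0$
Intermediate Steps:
$V{\left(W \right)} = \frac{5}{-2 + W^{3}}$ ($V{\left(W \right)} = \frac{5}{-2 + W W^{2}} = \frac{5}{-2 + W^{3}}$)
$r{\left(z \right)} = \frac{6 + z}{z}$
$0 \left(-10 + r{\left(V{\left(4 \right)} \right)}\right) = 0 \left(-10 + \frac{6 + \frac{5}{-2 + 4^{3}}}{5 \frac{1}{-2 + 4^{3}}}\right) = 0 \left(-10 + \frac{6 + \frac{5}{-2 + 64}}{5 \frac{1}{-2 + 64}}\right) = 0 \left(-10 + \frac{6 + \frac{5}{62}}{5 \cdot \frac{1}{62}}\right) = 0 \left(-10 + \frac{6 + 5 \cdot \frac{1}{62}}{5 \cdot \frac{1}{62}}\right) = 0 \left(-10 + \frac{6 + \frac{5}{62}}{\frac{5}{62}}\right) = 0 \left(-10 + \frac{62}{5} \cdot \frac{377}{62}\right) = 0 \left(-10 + \frac{377}{5}\right) = 0 \cdot \frac{327}{5} = 0$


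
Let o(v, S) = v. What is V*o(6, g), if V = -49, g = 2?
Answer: -294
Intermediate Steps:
V*o(6, g) = -49*6 = -294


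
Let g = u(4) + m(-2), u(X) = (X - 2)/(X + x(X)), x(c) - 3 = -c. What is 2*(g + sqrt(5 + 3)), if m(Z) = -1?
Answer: -2/3 + 4*sqrt(2) ≈ 4.9902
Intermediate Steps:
x(c) = 3 - c
u(X) = -2/3 + X/3 (u(X) = (X - 2)/(X + (3 - X)) = (-2 + X)/3 = (-2 + X)*(1/3) = -2/3 + X/3)
g = -1/3 (g = (-2/3 + (1/3)*4) - 1 = (-2/3 + 4/3) - 1 = 2/3 - 1 = -1/3 ≈ -0.33333)
2*(g + sqrt(5 + 3)) = 2*(-1/3 + sqrt(5 + 3)) = 2*(-1/3 + sqrt(8)) = 2*(-1/3 + 2*sqrt(2)) = -2/3 + 4*sqrt(2)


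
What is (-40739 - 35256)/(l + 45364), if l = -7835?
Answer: -75995/37529 ≈ -2.0250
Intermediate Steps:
(-40739 - 35256)/(l + 45364) = (-40739 - 35256)/(-7835 + 45364) = -75995/37529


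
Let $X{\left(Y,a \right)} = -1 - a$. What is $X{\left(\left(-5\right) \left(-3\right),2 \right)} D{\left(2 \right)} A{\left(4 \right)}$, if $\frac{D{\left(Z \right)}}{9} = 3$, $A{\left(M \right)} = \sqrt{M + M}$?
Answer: $- 162 \sqrt{2} \approx -229.1$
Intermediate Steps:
$A{\left(M \right)} = \sqrt{2} \sqrt{M}$ ($A{\left(M \right)} = \sqrt{2 M} = \sqrt{2} \sqrt{M}$)
$D{\left(Z \right)} = 27$ ($D{\left(Z \right)} = 9 \cdot 3 = 27$)
$X{\left(\left(-5\right) \left(-3\right),2 \right)} D{\left(2 \right)} A{\left(4 \right)} = \left(-1 - 2\right) 27 \sqrt{2} \sqrt{4} = \left(-1 - 2\right) 27 \sqrt{2} \cdot 2 = \left(-3\right) 27 \cdot 2 \sqrt{2} = - 81 \cdot 2 \sqrt{2} = - 162 \sqrt{2}$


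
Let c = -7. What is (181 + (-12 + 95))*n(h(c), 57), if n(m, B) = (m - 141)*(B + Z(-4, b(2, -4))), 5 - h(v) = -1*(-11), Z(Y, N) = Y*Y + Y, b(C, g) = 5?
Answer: -2677752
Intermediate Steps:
Z(Y, N) = Y + Y**2 (Z(Y, N) = Y**2 + Y = Y + Y**2)
h(v) = -6 (h(v) = 5 - (-1)*(-11) = 5 - 1*11 = 5 - 11 = -6)
n(m, B) = (-141 + m)*(12 + B) (n(m, B) = (m - 141)*(B - 4*(1 - 4)) = (-141 + m)*(B - 4*(-3)) = (-141 + m)*(B + 12) = (-141 + m)*(12 + B))
(181 + (-12 + 95))*n(h(c), 57) = (181 + (-12 + 95))*(-1692 - 141*57 + 12*(-6) + 57*(-6)) = (181 + 83)*(-1692 - 8037 - 72 - 342) = 264*(-10143) = -2677752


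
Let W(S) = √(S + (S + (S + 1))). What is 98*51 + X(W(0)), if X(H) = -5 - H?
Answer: 4992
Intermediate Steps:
W(S) = √(1 + 3*S) (W(S) = √(S + (S + (1 + S))) = √(S + (1 + 2*S)) = √(1 + 3*S))
98*51 + X(W(0)) = 98*51 + (-5 - √(1 + 3*0)) = 4998 + (-5 - √(1 + 0)) = 4998 + (-5 - √1) = 4998 + (-5 - 1*1) = 4998 + (-5 - 1) = 4998 - 6 = 4992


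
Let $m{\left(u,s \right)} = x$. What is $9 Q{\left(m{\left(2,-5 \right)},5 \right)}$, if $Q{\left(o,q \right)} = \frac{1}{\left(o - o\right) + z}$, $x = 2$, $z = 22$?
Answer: $\frac{9}{22} \approx 0.40909$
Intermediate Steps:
$m{\left(u,s \right)} = 2$
$Q{\left(o,q \right)} = \frac{1}{22}$ ($Q{\left(o,q \right)} = \frac{1}{\left(o - o\right) + 22} = \frac{1}{0 + 22} = \frac{1}{22}$)
$9 Q{\left(m{\left(2,-5 \right)},5 \right)} = 9 \cdot \frac{1}{22} = \frac{9}{22}$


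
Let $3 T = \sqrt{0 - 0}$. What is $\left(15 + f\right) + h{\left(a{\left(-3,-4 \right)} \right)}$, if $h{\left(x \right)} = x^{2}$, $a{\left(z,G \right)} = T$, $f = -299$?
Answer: $-284$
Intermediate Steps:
$T = 0$ ($T = \frac{\sqrt{0 - 0}}{3} = \frac{\sqrt{0 + 0}}{3} = \frac{\sqrt{0}}{3} = \frac{1}{3} \cdot 0 = 0$)
$a{\left(z,G \right)} = 0$
$\left(15 + f\right) + h{\left(a{\left(-3,-4 \right)} \right)} = \left(15 - 299\right) + 0^{2} = -284 + 0 = -284$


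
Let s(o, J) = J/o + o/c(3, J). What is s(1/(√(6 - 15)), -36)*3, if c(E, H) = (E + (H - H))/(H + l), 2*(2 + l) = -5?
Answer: -621*I/2 ≈ -310.5*I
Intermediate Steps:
l = -9/2 (l = -2 + (½)*(-5) = -2 - 5/2 = -9/2 ≈ -4.5000)
c(E, H) = E/(-9/2 + H) (c(E, H) = (E + (H - H))/(H - 9/2) = (E + 0)/(-9/2 + H) = E/(-9/2 + H))
s(o, J) = J/o + o*(-3/2 + J/3) (s(o, J) = J/o + o/((2*3/(-9 + 2*J))) = J/o + o/((6/(-9 + 2*J))) = J/o + o*(-3/2 + J/3))
s(1/(√(6 - 15)), -36)*3 = ((-36 + (1/(√(6 - 15)))²*(-9 + 2*(-36))/6)/(1/(√(6 - 15))))*3 = ((-36 + (1/(√(-9)))²*(-9 - 72)/6)/(1/(√(-9))))*3 = ((-36 + (⅙)*(1/(3*I))²*(-81))/(1/(3*I)))*3 = ((-36 + (⅙)*(-I/3)²*(-81))/((-I/3)))*3 = ((3*I)*(-36 + (⅙)*(-⅑)*(-81)))*3 = ((3*I)*(-36 + 3/2))*3 = ((3*I)*(-69/2))*3 = -207*I/2*3 = -621*I/2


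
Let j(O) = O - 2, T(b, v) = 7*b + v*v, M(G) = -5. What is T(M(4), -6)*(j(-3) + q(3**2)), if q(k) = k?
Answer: 4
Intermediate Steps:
T(b, v) = v**2 + 7*b (T(b, v) = 7*b + v**2 = v**2 + 7*b)
j(O) = -2 + O
T(M(4), -6)*(j(-3) + q(3**2)) = ((-6)**2 + 7*(-5))*((-2 - 3) + 3**2) = (36 - 35)*(-5 + 9) = 1*4 = 4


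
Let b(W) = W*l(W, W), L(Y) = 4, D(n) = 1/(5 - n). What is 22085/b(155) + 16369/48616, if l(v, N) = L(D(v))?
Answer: 54191657/1507096 ≈ 35.958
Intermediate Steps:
l(v, N) = 4
b(W) = 4*W (b(W) = W*4 = 4*W)
22085/b(155) + 16369/48616 = 22085/((4*155)) + 16369/48616 = 22085/620 + 16369*(1/48616) = 22085*(1/620) + 16369/48616 = 4417/124 + 16369/48616 = 54191657/1507096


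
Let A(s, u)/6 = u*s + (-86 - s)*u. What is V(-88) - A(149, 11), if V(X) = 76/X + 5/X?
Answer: 499407/88 ≈ 5675.1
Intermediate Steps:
V(X) = 81/X
A(s, u) = 6*s*u + 6*u*(-86 - s) (A(s, u) = 6*(u*s + (-86 - s)*u) = 6*(s*u + u*(-86 - s)) = 6*s*u + 6*u*(-86 - s))
V(-88) - A(149, 11) = 81/(-88) - (-516)*11 = 81*(-1/88) - 1*(-5676) = -81/88 + 5676 = 499407/88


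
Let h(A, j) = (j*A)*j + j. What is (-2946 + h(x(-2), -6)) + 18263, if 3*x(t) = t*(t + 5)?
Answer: 15239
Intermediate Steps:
x(t) = t*(5 + t)/3 (x(t) = (t*(t + 5))/3 = (t*(5 + t))/3 = t*(5 + t)/3)
h(A, j) = j + A*j² (h(A, j) = (A*j)*j + j = A*j² + j = j + A*j²)
(-2946 + h(x(-2), -6)) + 18263 = (-2946 - 6*(1 + ((⅓)*(-2)*(5 - 2))*(-6))) + 18263 = (-2946 - 6*(1 + ((⅓)*(-2)*3)*(-6))) + 18263 = (-2946 - 6*(1 - 2*(-6))) + 18263 = (-2946 - 6*(1 + 12)) + 18263 = (-2946 - 6*13) + 18263 = (-2946 - 78) + 18263 = -3024 + 18263 = 15239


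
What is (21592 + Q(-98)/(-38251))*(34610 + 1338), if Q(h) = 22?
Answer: 29690012910360/38251 ≈ 7.7619e+8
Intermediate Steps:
(21592 + Q(-98)/(-38251))*(34610 + 1338) = (21592 + 22/(-38251))*(34610 + 1338) = (21592 + 22*(-1/38251))*35948 = (21592 - 22/38251)*35948 = (825915570/38251)*35948 = 29690012910360/38251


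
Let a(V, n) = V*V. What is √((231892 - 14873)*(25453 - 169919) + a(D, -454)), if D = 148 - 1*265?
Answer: I*√31351853165 ≈ 1.7706e+5*I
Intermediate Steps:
D = -117 (D = 148 - 265 = -117)
a(V, n) = V²
√((231892 - 14873)*(25453 - 169919) + a(D, -454)) = √((231892 - 14873)*(25453 - 169919) + (-117)²) = √(217019*(-144466) + 13689) = √(-31351866854 + 13689) = √(-31351853165) = I*√31351853165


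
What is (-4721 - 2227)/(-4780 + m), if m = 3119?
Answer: 6948/1661 ≈ 4.1830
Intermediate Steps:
(-4721 - 2227)/(-4780 + m) = (-4721 - 2227)/(-4780 + 3119) = -6948/(-1661) = -6948*(-1/1661) = 6948/1661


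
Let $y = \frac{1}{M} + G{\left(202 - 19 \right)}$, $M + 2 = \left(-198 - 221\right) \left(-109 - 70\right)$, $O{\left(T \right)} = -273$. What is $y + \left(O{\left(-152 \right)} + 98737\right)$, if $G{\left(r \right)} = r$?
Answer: $\frac{7398426354}{74999} \approx 98647.0$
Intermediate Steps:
$M = 74999$ ($M = -2 + \left(-198 - 221\right) \left(-109 - 70\right) = -2 - 419 \left(-109 - 70\right) = -2 - -75001 = -2 + 75001 = 74999$)
$y = \frac{13724818}{74999}$ ($y = \frac{1}{74999} + \left(202 - 19\right) = \frac{1}{74999} + 183 = \frac{13724818}{74999} \approx 183.0$)
$y + \left(O{\left(-152 \right)} + 98737\right) = \frac{13724818}{74999} + \left(-273 + 98737\right) = \frac{13724818}{74999} + 98464 = \frac{7398426354}{74999}$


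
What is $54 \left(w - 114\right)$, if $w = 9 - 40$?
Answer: $-7830$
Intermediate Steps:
$w = -31$
$54 \left(w - 114\right) = 54 \left(-31 - 114\right) = 54 \left(-145\right) = -7830$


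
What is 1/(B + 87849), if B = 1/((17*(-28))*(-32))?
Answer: 15232/1338115969 ≈ 1.1383e-5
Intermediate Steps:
B = 1/15232 (B = 1/(-476*(-32)) = 1/15232 ≈ 6.5651e-5)
1/(B + 87849) = 1/(1/15232 + 87849) = 1/(1338115969/15232) = 15232/1338115969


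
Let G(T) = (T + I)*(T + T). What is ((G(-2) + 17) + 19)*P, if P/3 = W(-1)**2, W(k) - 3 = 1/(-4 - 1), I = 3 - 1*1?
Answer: 21168/25 ≈ 846.72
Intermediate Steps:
I = 2 (I = 3 - 1 = 2)
W(k) = 14/5 (W(k) = 3 + 1/(-4 - 1) = 3 + 1/(-5) = 3 - 1/5 = 14/5)
G(T) = 2*T*(2 + T) (G(T) = (T + 2)*(T + T) = (2 + T)*(2*T) = 2*T*(2 + T))
P = 588/25 (P = 3*(14/5)**2 = 3*(196/25) = 588/25 ≈ 23.520)
((G(-2) + 17) + 19)*P = ((2*(-2)*(2 - 2) + 17) + 19)*(588/25) = ((2*(-2)*0 + 17) + 19)*(588/25) = ((0 + 17) + 19)*(588/25) = (17 + 19)*(588/25) = 36*(588/25) = 21168/25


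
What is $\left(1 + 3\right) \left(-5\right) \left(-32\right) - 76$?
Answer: $564$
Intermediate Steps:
$\left(1 + 3\right) \left(-5\right) \left(-32\right) - 76 = 4 \left(-5\right) \left(-32\right) - 76 = \left(-20\right) \left(-32\right) - 76 = 640 - 76 = 564$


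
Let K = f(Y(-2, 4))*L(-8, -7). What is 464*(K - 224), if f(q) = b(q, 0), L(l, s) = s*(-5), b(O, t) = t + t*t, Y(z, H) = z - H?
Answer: -103936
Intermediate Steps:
b(O, t) = t + t²
L(l, s) = -5*s
f(q) = 0 (f(q) = 0*(1 + 0) = 0*1 = 0)
K = 0 (K = 0*(-5*(-7)) = 0*35 = 0)
464*(K - 224) = 464*(0 - 224) = 464*(-224) = -103936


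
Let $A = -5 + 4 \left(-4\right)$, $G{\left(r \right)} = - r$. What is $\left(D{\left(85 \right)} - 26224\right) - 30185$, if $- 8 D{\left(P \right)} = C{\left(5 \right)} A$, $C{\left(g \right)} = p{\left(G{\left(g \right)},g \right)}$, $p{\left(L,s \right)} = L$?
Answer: $- \frac{451377}{8} \approx -56422.0$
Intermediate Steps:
$A = -21$ ($A = -5 - 16 = -21$)
$C{\left(g \right)} = - g$
$D{\left(P \right)} = - \frac{105}{8}$ ($D{\left(P \right)} = - \frac{\left(-1\right) 5 \left(-21\right)}{8} = - \frac{\left(-5\right) \left(-21\right)}{8} = \left(- \frac{1}{8}\right) 105 = - \frac{105}{8}$)
$\left(D{\left(85 \right)} - 26224\right) - 30185 = \left(- \frac{105}{8} - 26224\right) - 30185 = - \frac{209897}{8} - 30185 = - \frac{451377}{8}$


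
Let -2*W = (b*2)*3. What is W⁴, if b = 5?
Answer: 50625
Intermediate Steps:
W = -15 (W = -5*2*3/2 = -5*3 = -½*30 = -15)
W⁴ = (-15)⁴ = 50625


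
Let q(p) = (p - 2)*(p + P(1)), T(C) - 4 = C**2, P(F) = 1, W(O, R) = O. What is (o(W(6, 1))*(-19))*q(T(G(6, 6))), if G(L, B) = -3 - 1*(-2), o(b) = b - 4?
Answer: -684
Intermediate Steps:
o(b) = -4 + b
G(L, B) = -1 (G(L, B) = -3 + 2 = -1)
T(C) = 4 + C**2
q(p) = (1 + p)*(-2 + p) (q(p) = (p - 2)*(p + 1) = (-2 + p)*(1 + p) = (1 + p)*(-2 + p))
(o(W(6, 1))*(-19))*q(T(G(6, 6))) = ((-4 + 6)*(-19))*(-2 + (4 + (-1)**2)**2 - (4 + (-1)**2)) = (2*(-19))*(-2 + (4 + 1)**2 - (4 + 1)) = -38*(-2 + 5**2 - 1*5) = -38*(-2 + 25 - 5) = -38*18 = -684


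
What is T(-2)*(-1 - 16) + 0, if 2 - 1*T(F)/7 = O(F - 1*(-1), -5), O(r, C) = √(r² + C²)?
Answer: -238 + 119*√26 ≈ 368.78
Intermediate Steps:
O(r, C) = √(C² + r²)
T(F) = 14 - 7*√(25 + (1 + F)²) (T(F) = 14 - 7*√((-5)² + (F - 1*(-1))²) = 14 - 7*√(25 + (F + 1)²) = 14 - 7*√(25 + (1 + F)²))
T(-2)*(-1 - 16) + 0 = (14 - 7*√(25 + (1 - 2)²))*(-1 - 16) + 0 = (14 - 7*√(25 + (-1)²))*(-17) + 0 = (14 - 7*√(25 + 1))*(-17) + 0 = (14 - 7*√26)*(-17) + 0 = (-238 + 119*√26) + 0 = -238 + 119*√26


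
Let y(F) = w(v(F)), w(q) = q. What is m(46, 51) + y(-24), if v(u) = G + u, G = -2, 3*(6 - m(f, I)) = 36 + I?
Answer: -49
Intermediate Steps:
m(f, I) = -6 - I/3 (m(f, I) = 6 - (36 + I)/3 = 6 + (-12 - I/3) = -6 - I/3)
v(u) = -2 + u
y(F) = -2 + F
m(46, 51) + y(-24) = (-6 - ⅓*51) + (-2 - 24) = (-6 - 17) - 26 = -23 - 26 = -49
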